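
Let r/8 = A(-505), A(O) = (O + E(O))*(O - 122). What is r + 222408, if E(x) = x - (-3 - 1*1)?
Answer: 5268504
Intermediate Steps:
E(x) = 4 + x (E(x) = x - (-3 - 1) = x - 1*(-4) = x + 4 = 4 + x)
A(O) = (-122 + O)*(4 + 2*O) (A(O) = (O + (4 + O))*(O - 122) = (4 + 2*O)*(-122 + O) = (-122 + O)*(4 + 2*O))
r = 5046096 (r = 8*(-488 - 240*(-505) + 2*(-505)²) = 8*(-488 + 121200 + 2*255025) = 8*(-488 + 121200 + 510050) = 8*630762 = 5046096)
r + 222408 = 5046096 + 222408 = 5268504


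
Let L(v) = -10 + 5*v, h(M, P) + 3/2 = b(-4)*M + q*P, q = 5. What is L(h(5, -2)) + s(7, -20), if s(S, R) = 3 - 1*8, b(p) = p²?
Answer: 655/2 ≈ 327.50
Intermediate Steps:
s(S, R) = -5 (s(S, R) = 3 - 8 = -5)
h(M, P) = -3/2 + 5*P + 16*M (h(M, P) = -3/2 + ((-4)²*M + 5*P) = -3/2 + (16*M + 5*P) = -3/2 + (5*P + 16*M) = -3/2 + 5*P + 16*M)
L(h(5, -2)) + s(7, -20) = (-10 + 5*(-3/2 + 5*(-2) + 16*5)) - 5 = (-10 + 5*(-3/2 - 10 + 80)) - 5 = (-10 + 5*(137/2)) - 5 = (-10 + 685/2) - 5 = 665/2 - 5 = 655/2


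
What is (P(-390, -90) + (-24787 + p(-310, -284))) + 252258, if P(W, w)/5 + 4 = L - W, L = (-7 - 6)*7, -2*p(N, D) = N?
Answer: 229101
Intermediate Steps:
p(N, D) = -N/2
L = -91 (L = -13*7 = -91)
P(W, w) = -475 - 5*W (P(W, w) = -20 + 5*(-91 - W) = -20 + (-455 - 5*W) = -475 - 5*W)
(P(-390, -90) + (-24787 + p(-310, -284))) + 252258 = ((-475 - 5*(-390)) + (-24787 - ½*(-310))) + 252258 = ((-475 + 1950) + (-24787 + 155)) + 252258 = (1475 - 24632) + 252258 = -23157 + 252258 = 229101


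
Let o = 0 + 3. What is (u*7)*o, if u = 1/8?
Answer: 21/8 ≈ 2.6250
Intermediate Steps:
o = 3
u = ⅛ ≈ 0.12500
(u*7)*o = ((⅛)*7)*3 = (7/8)*3 = 21/8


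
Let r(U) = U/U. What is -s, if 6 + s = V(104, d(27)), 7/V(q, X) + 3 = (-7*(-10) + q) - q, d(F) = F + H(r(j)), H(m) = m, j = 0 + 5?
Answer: 395/67 ≈ 5.8955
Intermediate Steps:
j = 5
r(U) = 1
d(F) = 1 + F (d(F) = F + 1 = 1 + F)
V(q, X) = 7/67 (V(q, X) = 7/(-3 + ((-7*(-10) + q) - q)) = 7/(-3 + ((70 + q) - q)) = 7/(-3 + 70) = 7/67)
s = -395/67 (s = -6 + 7/67 = -395/67 ≈ -5.8955)
-s = -1*(-395/67) = 395/67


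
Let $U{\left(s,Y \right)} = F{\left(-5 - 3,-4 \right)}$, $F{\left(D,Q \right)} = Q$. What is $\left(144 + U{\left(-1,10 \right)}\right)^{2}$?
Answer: $19600$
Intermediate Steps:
$U{\left(s,Y \right)} = -4$
$\left(144 + U{\left(-1,10 \right)}\right)^{2} = \left(144 - 4\right)^{2} = 140^{2} = 19600$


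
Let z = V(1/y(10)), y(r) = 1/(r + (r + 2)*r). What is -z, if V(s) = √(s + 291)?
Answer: -√421 ≈ -20.518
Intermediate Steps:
y(r) = 1/(r + r*(2 + r)) (y(r) = 1/(r + (2 + r)*r) = 1/(r + r*(2 + r)))
V(s) = √(291 + s)
z = √421 (z = √(291 + 1/(1/(10*(3 + 10)))) = √(291 + 1/((⅒)/13)) = √(291 + 1/((⅒)*(1/13))) = √(291 + 1/(1/130)) = √(291 + 130) = √421 ≈ 20.518)
-z = -√421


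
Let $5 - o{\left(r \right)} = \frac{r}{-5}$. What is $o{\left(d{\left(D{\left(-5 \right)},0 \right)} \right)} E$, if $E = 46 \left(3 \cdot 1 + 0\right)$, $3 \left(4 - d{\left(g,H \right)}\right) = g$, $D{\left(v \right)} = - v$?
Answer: $\frac{3772}{5} \approx 754.4$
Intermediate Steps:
$d{\left(g,H \right)} = 4 - \frac{g}{3}$
$o{\left(r \right)} = 5 + \frac{r}{5}$ ($o{\left(r \right)} = 5 - \frac{r}{-5} = 5 - r \left(- \frac{1}{5}\right) = 5 - - \frac{r}{5} = 5 + \frac{r}{5}$)
$E = 138$ ($E = 46 \left(3 + 0\right) = 46 \cdot 3 = 138$)
$o{\left(d{\left(D{\left(-5 \right)},0 \right)} \right)} E = \left(5 + \frac{4 - \frac{\left(-1\right) \left(-5\right)}{3}}{5}\right) 138 = \left(5 + \frac{4 - \frac{5}{3}}{5}\right) 138 = \left(5 + \frac{1}{5} \cdot \frac{7}{3}\right) 138 = \left(5 + \frac{7}{15}\right) 138 = \frac{82}{15} \cdot 138 = \frac{3772}{5}$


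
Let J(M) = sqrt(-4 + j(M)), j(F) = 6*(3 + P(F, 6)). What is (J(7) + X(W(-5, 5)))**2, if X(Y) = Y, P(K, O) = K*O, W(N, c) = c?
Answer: (5 + sqrt(266))**2 ≈ 454.10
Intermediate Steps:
j(F) = 18 + 36*F (j(F) = 6*(3 + F*6) = 6*(3 + 6*F) = 18 + 36*F)
J(M) = sqrt(14 + 36*M) (J(M) = sqrt(-4 + (18 + 36*M)) = sqrt(14 + 36*M))
(J(7) + X(W(-5, 5)))**2 = (sqrt(14 + 36*7) + 5)**2 = (sqrt(14 + 252) + 5)**2 = (sqrt(266) + 5)**2 = (5 + sqrt(266))**2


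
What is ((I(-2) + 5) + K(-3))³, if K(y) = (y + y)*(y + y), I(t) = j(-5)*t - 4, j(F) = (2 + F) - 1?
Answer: 91125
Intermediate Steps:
j(F) = 1 + F
I(t) = -4 - 4*t (I(t) = (1 - 5)*t - 4 = -4*t - 4 = -4 - 4*t)
K(y) = 4*y² (K(y) = (2*y)*(2*y) = 4*y²)
((I(-2) + 5) + K(-3))³ = (((-4 - 4*(-2)) + 5) + 4*(-3)²)³ = (((-4 + 8) + 5) + 4*9)³ = ((4 + 5) + 36)³ = (9 + 36)³ = 45³ = 91125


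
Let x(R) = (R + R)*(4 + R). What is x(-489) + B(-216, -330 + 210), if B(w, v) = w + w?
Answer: 473898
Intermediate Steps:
B(w, v) = 2*w
x(R) = 2*R*(4 + R) (x(R) = (2*R)*(4 + R) = 2*R*(4 + R))
x(-489) + B(-216, -330 + 210) = 2*(-489)*(4 - 489) + 2*(-216) = 2*(-489)*(-485) - 432 = 474330 - 432 = 473898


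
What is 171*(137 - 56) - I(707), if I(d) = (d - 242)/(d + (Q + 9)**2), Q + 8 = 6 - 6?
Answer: 3268681/236 ≈ 13850.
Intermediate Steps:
Q = -8 (Q = -8 + (6 - 6) = -8 + 0 = -8)
I(d) = (-242 + d)/(1 + d) (I(d) = (d - 242)/(d + (-8 + 9)**2) = (-242 + d)/(d + 1**2) = (-242 + d)/(d + 1) = (-242 + d)/(1 + d))
171*(137 - 56) - I(707) = 171*(137 - 56) - (-242 + 707)/(1 + 707) = 171*81 - 465/708 = 13851 - 465/708 = 13851 - 1*155/236 = 13851 - 155/236 = 3268681/236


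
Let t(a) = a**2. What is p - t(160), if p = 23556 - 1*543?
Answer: -2587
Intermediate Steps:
p = 23013 (p = 23556 - 543 = 23013)
p - t(160) = 23013 - 1*160**2 = 23013 - 1*25600 = 23013 - 25600 = -2587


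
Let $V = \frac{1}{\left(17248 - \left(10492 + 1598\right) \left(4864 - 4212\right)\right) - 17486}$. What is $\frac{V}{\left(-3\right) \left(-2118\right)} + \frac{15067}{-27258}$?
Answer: $- \frac{125779469115397}{227550060995796} \approx -0.55276$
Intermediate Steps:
$V = - \frac{1}{7882918}$ ($V = \frac{1}{\left(17248 - 12090 \cdot 652\right) - 17486} = \frac{1}{\left(17248 - 7882680\right) - 17486} = \frac{1}{-7865432 - 17486} = \frac{1}{-7882918} = - \frac{1}{7882918} \approx -1.2686 \cdot 10^{-7}$)
$\frac{V}{\left(-3\right) \left(-2118\right)} + \frac{15067}{-27258} = - \frac{1}{7882918 \left(\left(-3\right) \left(-2118\right)\right)} + \frac{15067}{-27258} = - \frac{1}{7882918 \cdot 6354} + 15067 \left(- \frac{1}{27258}\right) = \left(- \frac{1}{7882918}\right) \frac{1}{6354} - \frac{15067}{27258} = - \frac{1}{50088060972} - \frac{15067}{27258} = - \frac{125779469115397}{227550060995796}$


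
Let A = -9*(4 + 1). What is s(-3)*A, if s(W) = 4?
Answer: -180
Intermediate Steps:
A = -45 (A = -9*5 = -45)
s(-3)*A = 4*(-45) = -180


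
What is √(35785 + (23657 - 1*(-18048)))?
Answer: 3*√8610 ≈ 278.37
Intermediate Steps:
√(35785 + (23657 - 1*(-18048))) = √(35785 + (23657 + 18048)) = √(35785 + 41705) = √77490 = 3*√8610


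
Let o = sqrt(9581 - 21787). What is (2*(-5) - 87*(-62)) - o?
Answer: 5384 - I*sqrt(12206) ≈ 5384.0 - 110.48*I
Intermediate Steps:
o = I*sqrt(12206) (o = sqrt(-12206) = I*sqrt(12206) ≈ 110.48*I)
(2*(-5) - 87*(-62)) - o = (2*(-5) - 87*(-62)) - I*sqrt(12206) = (-10 + 5394) - I*sqrt(12206) = 5384 - I*sqrt(12206)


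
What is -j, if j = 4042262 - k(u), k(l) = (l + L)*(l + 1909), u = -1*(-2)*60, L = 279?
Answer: -3232691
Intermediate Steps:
u = 120 (u = 2*60 = 120)
k(l) = (279 + l)*(1909 + l) (k(l) = (l + 279)*(l + 1909) = (279 + l)*(1909 + l))
j = 3232691 (j = 4042262 - (532611 + 120² + 2188*120) = 4042262 - (532611 + 14400 + 262560) = 4042262 - 1*809571 = 4042262 - 809571 = 3232691)
-j = -1*3232691 = -3232691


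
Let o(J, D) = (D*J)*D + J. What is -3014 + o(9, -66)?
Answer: 36199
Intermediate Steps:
o(J, D) = J + J*D² (o(J, D) = J*D² + J = J + J*D²)
-3014 + o(9, -66) = -3014 + 9*(1 + (-66)²) = -3014 + 9*(1 + 4356) = -3014 + 9*4357 = -3014 + 39213 = 36199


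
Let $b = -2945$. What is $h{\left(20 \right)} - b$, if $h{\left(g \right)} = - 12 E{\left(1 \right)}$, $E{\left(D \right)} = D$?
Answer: $2933$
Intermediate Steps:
$h{\left(g \right)} = -12$ ($h{\left(g \right)} = \left(-12\right) 1 = -12$)
$h{\left(20 \right)} - b = -12 - -2945 = -12 + 2945 = 2933$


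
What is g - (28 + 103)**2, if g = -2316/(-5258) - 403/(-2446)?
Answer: -110350502019/6430534 ≈ -17160.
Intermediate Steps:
g = 3891955/6430534 (g = -2316*(-1/5258) - 403*(-1/2446) = 1158/2629 + 403/2446 = 3891955/6430534 ≈ 0.60523)
g - (28 + 103)**2 = 3891955/6430534 - (28 + 103)**2 = 3891955/6430534 - 1*131**2 = 3891955/6430534 - 1*17161 = 3891955/6430534 - 17161 = -110350502019/6430534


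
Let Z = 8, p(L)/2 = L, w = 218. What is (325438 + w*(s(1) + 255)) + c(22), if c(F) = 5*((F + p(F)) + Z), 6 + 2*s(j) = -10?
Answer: 379654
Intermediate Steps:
s(j) = -8 (s(j) = -3 + (½)*(-10) = -3 - 5 = -8)
p(L) = 2*L
c(F) = 40 + 15*F (c(F) = 5*((F + 2*F) + 8) = 5*(3*F + 8) = 5*(8 + 3*F) = 40 + 15*F)
(325438 + w*(s(1) + 255)) + c(22) = (325438 + 218*(-8 + 255)) + (40 + 15*22) = (325438 + 218*247) + (40 + 330) = (325438 + 53846) + 370 = 379284 + 370 = 379654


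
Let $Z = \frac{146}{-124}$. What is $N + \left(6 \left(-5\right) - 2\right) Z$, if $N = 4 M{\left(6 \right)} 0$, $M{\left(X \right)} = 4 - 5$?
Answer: $\frac{1168}{31} \approx 37.677$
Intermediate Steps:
$M{\left(X \right)} = -1$ ($M{\left(X \right)} = 4 - 5 = -1$)
$Z = - \frac{73}{62}$ ($Z = 146 \left(- \frac{1}{124}\right) = - \frac{73}{62} \approx -1.1774$)
$N = 0$ ($N = 4 \left(-1\right) 0 = \left(-4\right) 0 = 0$)
$N + \left(6 \left(-5\right) - 2\right) Z = 0 + \left(6 \left(-5\right) - 2\right) \left(- \frac{73}{62}\right) = 0 + \left(-30 - 2\right) \left(- \frac{73}{62}\right) = 0 - - \frac{1168}{31} = 0 + \frac{1168}{31} = \frac{1168}{31}$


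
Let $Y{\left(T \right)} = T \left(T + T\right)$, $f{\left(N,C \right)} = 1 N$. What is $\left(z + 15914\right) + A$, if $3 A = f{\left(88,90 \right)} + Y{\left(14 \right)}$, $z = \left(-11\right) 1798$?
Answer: $-3704$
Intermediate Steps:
$f{\left(N,C \right)} = N$
$Y{\left(T \right)} = 2 T^{2}$ ($Y{\left(T \right)} = T 2 T = 2 T^{2}$)
$z = -19778$
$A = 160$ ($A = \frac{88 + 2 \cdot 14^{2}}{3} = \frac{88 + 2 \cdot 196}{3} = \frac{88 + 392}{3} = \frac{1}{3} \cdot 480 = 160$)
$\left(z + 15914\right) + A = \left(-19778 + 15914\right) + 160 = -3864 + 160 = -3704$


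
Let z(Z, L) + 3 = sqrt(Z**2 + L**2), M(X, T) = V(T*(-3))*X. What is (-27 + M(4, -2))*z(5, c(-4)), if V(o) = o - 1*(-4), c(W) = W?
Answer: -39 + 13*sqrt(41) ≈ 44.241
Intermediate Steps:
V(o) = 4 + o (V(o) = o + 4 = 4 + o)
M(X, T) = X*(4 - 3*T) (M(X, T) = (4 + T*(-3))*X = (4 - 3*T)*X = X*(4 - 3*T))
z(Z, L) = -3 + sqrt(L**2 + Z**2) (z(Z, L) = -3 + sqrt(Z**2 + L**2) = -3 + sqrt(L**2 + Z**2))
(-27 + M(4, -2))*z(5, c(-4)) = (-27 + 4*(4 - 3*(-2)))*(-3 + sqrt((-4)**2 + 5**2)) = (-27 + 4*(4 + 6))*(-3 + sqrt(16 + 25)) = (-27 + 4*10)*(-3 + sqrt(41)) = (-27 + 40)*(-3 + sqrt(41)) = 13*(-3 + sqrt(41)) = -39 + 13*sqrt(41)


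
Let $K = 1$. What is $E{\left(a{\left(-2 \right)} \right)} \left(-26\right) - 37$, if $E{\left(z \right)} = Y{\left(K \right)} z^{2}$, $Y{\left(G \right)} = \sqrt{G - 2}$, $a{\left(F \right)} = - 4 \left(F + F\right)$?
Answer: $-37 - 6656 i \approx -37.0 - 6656.0 i$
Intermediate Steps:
$a{\left(F \right)} = - 8 F$ ($a{\left(F \right)} = - 4 \cdot 2 F = - 8 F$)
$Y{\left(G \right)} = \sqrt{-2 + G}$
$E{\left(z \right)} = i z^{2}$ ($E{\left(z \right)} = \sqrt{-2 + 1} z^{2} = \sqrt{-1} z^{2} = i z^{2}$)
$E{\left(a{\left(-2 \right)} \right)} \left(-26\right) - 37 = i \left(\left(-8\right) \left(-2\right)\right)^{2} \left(-26\right) - 37 = i 16^{2} \left(-26\right) - 37 = i 256 \left(-26\right) - 37 = 256 i \left(-26\right) - 37 = - 6656 i - 37 = -37 - 6656 i$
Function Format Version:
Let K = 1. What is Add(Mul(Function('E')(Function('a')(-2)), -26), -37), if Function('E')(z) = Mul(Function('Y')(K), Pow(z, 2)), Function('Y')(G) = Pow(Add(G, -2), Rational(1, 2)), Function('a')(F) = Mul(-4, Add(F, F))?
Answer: Add(-37, Mul(-6656, I)) ≈ Add(-37.000, Mul(-6656.0, I))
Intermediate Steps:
Function('a')(F) = Mul(-8, F) (Function('a')(F) = Mul(-4, Mul(2, F)) = Mul(-8, F))
Function('Y')(G) = Pow(Add(-2, G), Rational(1, 2))
Function('E')(z) = Mul(I, Pow(z, 2)) (Function('E')(z) = Mul(Pow(Add(-2, 1), Rational(1, 2)), Pow(z, 2)) = Mul(Pow(-1, Rational(1, 2)), Pow(z, 2)) = Mul(I, Pow(z, 2)))
Add(Mul(Function('E')(Function('a')(-2)), -26), -37) = Add(Mul(Mul(I, Pow(Mul(-8, -2), 2)), -26), -37) = Add(Mul(Mul(I, Pow(16, 2)), -26), -37) = Add(Mul(Mul(I, 256), -26), -37) = Add(Mul(Mul(256, I), -26), -37) = Add(Mul(-6656, I), -37) = Add(-37, Mul(-6656, I))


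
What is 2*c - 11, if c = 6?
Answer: 1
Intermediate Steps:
2*c - 11 = 2*6 - 11 = 12 - 11 = 1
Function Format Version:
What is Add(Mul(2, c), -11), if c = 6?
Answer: 1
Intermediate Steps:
Add(Mul(2, c), -11) = Add(Mul(2, 6), -11) = Add(12, -11) = 1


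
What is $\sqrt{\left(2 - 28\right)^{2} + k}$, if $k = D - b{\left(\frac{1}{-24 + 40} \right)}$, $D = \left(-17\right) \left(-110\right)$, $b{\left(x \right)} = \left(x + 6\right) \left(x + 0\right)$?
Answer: $\frac{\sqrt{651679}}{16} \approx 50.454$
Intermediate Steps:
$b{\left(x \right)} = x \left(6 + x\right)$ ($b{\left(x \right)} = \left(6 + x\right) x = x \left(6 + x\right)$)
$D = 1870$
$k = \frac{478623}{256}$ ($k = 1870 - \frac{6 + \frac{1}{-24 + 40}}{-24 + 40} = 1870 - \frac{6 + \frac{1}{16}}{16} = 1870 - \frac{1}{16} \cdot \frac{97}{16} = 1870 - \frac{97}{256} = \frac{478623}{256} \approx 1869.6$)
$\sqrt{\left(2 - 28\right)^{2} + k} = \sqrt{\left(2 - 28\right)^{2} + \frac{478623}{256}} = \sqrt{\left(-26\right)^{2} + \frac{478623}{256}} = \sqrt{676 + \frac{478623}{256}} = \sqrt{\frac{651679}{256}} = \frac{\sqrt{651679}}{16}$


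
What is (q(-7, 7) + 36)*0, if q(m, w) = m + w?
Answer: 0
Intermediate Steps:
(q(-7, 7) + 36)*0 = ((-7 + 7) + 36)*0 = (0 + 36)*0 = 36*0 = 0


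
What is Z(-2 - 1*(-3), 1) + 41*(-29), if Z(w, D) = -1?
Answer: -1190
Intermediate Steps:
Z(-2 - 1*(-3), 1) + 41*(-29) = -1 + 41*(-29) = -1 - 1189 = -1190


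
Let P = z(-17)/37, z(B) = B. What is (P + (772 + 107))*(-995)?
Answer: -32343470/37 ≈ -8.7415e+5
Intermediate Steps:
P = -17/37 ≈ -0.45946
(P + (772 + 107))*(-995) = (-17/37 + (772 + 107))*(-995) = (-17/37 + 879)*(-995) = (32506/37)*(-995) = -32343470/37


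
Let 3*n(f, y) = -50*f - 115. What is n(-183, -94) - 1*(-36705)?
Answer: 119150/3 ≈ 39717.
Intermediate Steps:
n(f, y) = -115/3 - 50*f/3 (n(f, y) = (-50*f - 115)/3 = (-115 - 50*f)/3 = -115/3 - 50*f/3)
n(-183, -94) - 1*(-36705) = (-115/3 - 50/3*(-183)) - 1*(-36705) = (-115/3 + 3050) + 36705 = 9035/3 + 36705 = 119150/3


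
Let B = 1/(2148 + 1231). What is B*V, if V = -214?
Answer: -214/3379 ≈ -0.063332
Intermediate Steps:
B = 1/3379 ≈ 0.00029595
B*V = (1/3379)*(-214) = -214/3379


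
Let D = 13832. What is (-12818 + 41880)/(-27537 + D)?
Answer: -29062/13705 ≈ -2.1205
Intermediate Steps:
(-12818 + 41880)/(-27537 + D) = (-12818 + 41880)/(-27537 + 13832) = 29062/(-13705) = 29062*(-1/13705) = -29062/13705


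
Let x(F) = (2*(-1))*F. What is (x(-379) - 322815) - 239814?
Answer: -561871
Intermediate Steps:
x(F) = -2*F
(x(-379) - 322815) - 239814 = (-2*(-379) - 322815) - 239814 = (758 - 322815) - 239814 = -322057 - 239814 = -561871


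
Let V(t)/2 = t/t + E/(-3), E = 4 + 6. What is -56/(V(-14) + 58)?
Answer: -21/20 ≈ -1.0500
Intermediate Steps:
E = 10
V(t) = -14/3 (V(t) = 2*(t/t + 10/(-3)) = 2*(1 + 10*(-1/3)) = 2*(1 - 10/3) = 2*(-7/3) = -14/3)
-56/(V(-14) + 58) = -56/(-14/3 + 58) = -56/160/3 = -56*3/160 = -21/20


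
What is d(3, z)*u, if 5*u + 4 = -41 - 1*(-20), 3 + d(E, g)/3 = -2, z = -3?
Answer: 75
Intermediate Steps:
d(E, g) = -15 (d(E, g) = -9 + 3*(-2) = -9 - 6 = -15)
u = -5 (u = -⅘ + (-41 - 1*(-20))/5 = -⅘ + (-41 + 20)/5 = -⅘ + (⅕)*(-21) = -⅘ - 21/5 = -5)
d(3, z)*u = -15*(-5) = 75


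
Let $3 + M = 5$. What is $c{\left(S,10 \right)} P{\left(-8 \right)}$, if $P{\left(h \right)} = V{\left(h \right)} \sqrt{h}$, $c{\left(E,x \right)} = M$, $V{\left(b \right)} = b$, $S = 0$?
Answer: $- 32 i \sqrt{2} \approx - 45.255 i$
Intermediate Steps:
$M = 2$ ($M = -3 + 5 = 2$)
$c{\left(E,x \right)} = 2$
$P{\left(h \right)} = h^{\frac{3}{2}}$ ($P{\left(h \right)} = h \sqrt{h} = h^{\frac{3}{2}}$)
$c{\left(S,10 \right)} P{\left(-8 \right)} = 2 \left(-8\right)^{\frac{3}{2}} = 2 \left(- 16 i \sqrt{2}\right) = - 32 i \sqrt{2}$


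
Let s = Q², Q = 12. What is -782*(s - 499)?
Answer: 277610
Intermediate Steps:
s = 144 (s = 12² = 144)
-782*(s - 499) = -782*(144 - 499) = -782*(-355) = 277610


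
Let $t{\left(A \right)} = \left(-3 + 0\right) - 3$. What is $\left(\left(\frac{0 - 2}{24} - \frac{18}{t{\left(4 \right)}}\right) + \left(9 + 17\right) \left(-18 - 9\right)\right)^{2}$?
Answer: $\frac{70375321}{144} \approx 4.8872 \cdot 10^{5}$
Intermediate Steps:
$t{\left(A \right)} = -6$ ($t{\left(A \right)} = -3 - 3 = -6$)
$\left(\left(\frac{0 - 2}{24} - \frac{18}{t{\left(4 \right)}}\right) + \left(9 + 17\right) \left(-18 - 9\right)\right)^{2} = \left(\left(\frac{0 - 2}{24} - \frac{18}{-6}\right) + \left(9 + 17\right) \left(-18 - 9\right)\right)^{2} = \left(\left(\left(-2\right) \frac{1}{24} - -3\right) + 26 \left(-27\right)\right)^{2} = \left(\left(- \frac{1}{12} + 3\right) - 702\right)^{2} = \left(\frac{35}{12} - 702\right)^{2} = \left(- \frac{8389}{12}\right)^{2} = \frac{70375321}{144}$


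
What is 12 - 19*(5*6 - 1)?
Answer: -539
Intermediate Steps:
12 - 19*(5*6 - 1) = 12 - 19*(30 - 1) = 12 - 19*29 = 12 - 551 = -539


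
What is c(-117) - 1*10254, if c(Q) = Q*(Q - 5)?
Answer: 4020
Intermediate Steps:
c(Q) = Q*(-5 + Q)
c(-117) - 1*10254 = -117*(-5 - 117) - 1*10254 = -117*(-122) - 10254 = 14274 - 10254 = 4020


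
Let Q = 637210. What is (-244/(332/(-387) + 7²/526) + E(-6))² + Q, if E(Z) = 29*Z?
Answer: 15951385755174094/24232837561 ≈ 6.5826e+5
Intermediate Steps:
(-244/(332/(-387) + 7²/526) + E(-6))² + Q = (-244/(332/(-387) + 7²/526) + 29*(-6))² + 637210 = (-244/(332*(-1/387) + 49*(1/526)) - 174)² + 637210 = (-244/(-332/387 + 49/526) - 174)² + 637210 = (-244/(-155669/203562) - 174)² + 637210 = (-244*(-203562/155669) - 174)² + 637210 = (49669128/155669 - 174)² + 637210 = (22582722/155669)² + 637210 = 509979332929284/24232837561 + 637210 = 15951385755174094/24232837561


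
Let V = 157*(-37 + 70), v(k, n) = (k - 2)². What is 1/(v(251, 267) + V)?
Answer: 1/67182 ≈ 1.4885e-5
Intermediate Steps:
v(k, n) = (-2 + k)²
V = 5181 (V = 157*33 = 5181)
1/(v(251, 267) + V) = 1/((-2 + 251)² + 5181) = 1/(249² + 5181) = 1/(62001 + 5181) = 1/67182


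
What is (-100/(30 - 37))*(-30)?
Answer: -3000/7 ≈ -428.57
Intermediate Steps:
(-100/(30 - 37))*(-30) = (-100/(-7))*(-30) = -1/7*(-100)*(-30) = (100/7)*(-30) = -3000/7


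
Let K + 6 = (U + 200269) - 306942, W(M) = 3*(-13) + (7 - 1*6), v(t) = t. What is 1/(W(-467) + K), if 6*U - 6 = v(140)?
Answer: -3/320078 ≈ -9.3727e-6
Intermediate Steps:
U = 73/3 (U = 1 + (⅙)*140 = 1 + 70/3 = 73/3 ≈ 24.333)
W(M) = -38 (W(M) = -39 + (7 - 6) = -39 + 1 = -38)
K = -319964/3 (K = -6 + ((73/3 + 200269) - 306942) = -6 + (600880/3 - 306942) = -6 - 319946/3 = -319964/3 ≈ -1.0665e+5)
1/(W(-467) + K) = 1/(-38 - 319964/3) = 1/(-320078/3) = -3/320078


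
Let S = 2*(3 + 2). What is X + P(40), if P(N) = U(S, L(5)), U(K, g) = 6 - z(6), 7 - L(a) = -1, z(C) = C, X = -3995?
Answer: -3995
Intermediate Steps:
L(a) = 8 (L(a) = 7 - 1*(-1) = 7 + 1 = 8)
S = 10 (S = 2*5 = 10)
U(K, g) = 0 (U(K, g) = 6 - 1*6 = 6 - 6 = 0)
P(N) = 0
X + P(40) = -3995 + 0 = -3995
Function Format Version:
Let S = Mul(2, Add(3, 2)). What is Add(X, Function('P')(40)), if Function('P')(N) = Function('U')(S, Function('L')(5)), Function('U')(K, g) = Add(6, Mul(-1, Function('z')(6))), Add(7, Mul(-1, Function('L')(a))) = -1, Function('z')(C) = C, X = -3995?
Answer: -3995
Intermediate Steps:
Function('L')(a) = 8 (Function('L')(a) = Add(7, Mul(-1, -1)) = Add(7, 1) = 8)
S = 10 (S = Mul(2, 5) = 10)
Function('U')(K, g) = 0 (Function('U')(K, g) = Add(6, Mul(-1, 6)) = Add(6, -6) = 0)
Function('P')(N) = 0
Add(X, Function('P')(40)) = Add(-3995, 0) = -3995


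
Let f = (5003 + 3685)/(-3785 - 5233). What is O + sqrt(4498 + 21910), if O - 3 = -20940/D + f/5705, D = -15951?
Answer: 196616797549/45591227955 + 2*sqrt(6602) ≈ 166.82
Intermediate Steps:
f = -1448/1503 (f = 8688/(-9018) = 8688*(-1/9018) = -1448/1503 ≈ -0.96341)
O = 196616797549/45591227955 (O = 3 + (-20940/(-15951) - 1448/1503/5705) = 3 + (-20940*(-1/15951) - 1448/1503*1/5705) = 3 + (6980/5317 - 1448/8574615) = 3 + 59843113684/45591227955 = 196616797549/45591227955 ≈ 4.3126)
O + sqrt(4498 + 21910) = 196616797549/45591227955 + sqrt(4498 + 21910) = 196616797549/45591227955 + sqrt(26408) = 196616797549/45591227955 + 2*sqrt(6602)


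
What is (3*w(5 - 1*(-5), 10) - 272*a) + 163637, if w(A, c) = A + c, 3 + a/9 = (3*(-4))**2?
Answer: -181471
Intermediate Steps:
a = 1269 (a = -27 + 9*(3*(-4))**2 = -27 + 9*(-12)**2 = -27 + 9*144 = -27 + 1296 = 1269)
(3*w(5 - 1*(-5), 10) - 272*a) + 163637 = (3*((5 - 1*(-5)) + 10) - 272*1269) + 163637 = (3*((5 + 5) + 10) - 345168) + 163637 = (3*(10 + 10) - 345168) + 163637 = (3*20 - 345168) + 163637 = (60 - 345168) + 163637 = -345108 + 163637 = -181471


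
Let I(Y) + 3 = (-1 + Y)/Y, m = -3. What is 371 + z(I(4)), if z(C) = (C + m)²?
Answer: 6377/16 ≈ 398.56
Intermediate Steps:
I(Y) = -3 + (-1 + Y)/Y
z(C) = (-3 + C)² (z(C) = (C - 3)² = (-3 + C)²)
371 + z(I(4)) = 371 + (-3 + (-2 - 1/4))² = 371 + (-3 + (-2 - 1*¼))² = 371 + (-3 + (-2 - ¼))² = 371 + (-3 - 9/4)² = 371 + (-21/4)² = 371 + 441/16 = 6377/16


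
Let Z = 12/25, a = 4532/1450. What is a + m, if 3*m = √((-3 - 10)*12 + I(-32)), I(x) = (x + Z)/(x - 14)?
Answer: 2266/725 + I*√2054038/345 ≈ 3.1255 + 4.1542*I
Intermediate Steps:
a = 2266/725 (a = 4532*(1/1450) = 2266/725 ≈ 3.1255)
Z = 12/25 (Z = 12*(1/25) = 12/25 ≈ 0.48000)
I(x) = (12/25 + x)/(-14 + x) (I(x) = (x + 12/25)/(x - 14) = (12/25 + x)/(-14 + x))
m = I*√2054038/345 (m = √((-3 - 10)*12 + (12/25 - 32)/(-14 - 32))/3 = √(-13*12 - 788/25/(-46))/3 = √(-156 - 1/46*(-788/25))/3 = √(-156 + 394/575)/3 = √(-89306/575)/3 = (I*√2054038/115)/3 = I*√2054038/345 ≈ 4.1542*I)
a + m = 2266/725 + I*√2054038/345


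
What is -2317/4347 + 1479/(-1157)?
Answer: -1301426/718497 ≈ -1.8113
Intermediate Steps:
-2317/4347 + 1479/(-1157) = -2317*1/4347 + 1479*(-1/1157) = -331/621 - 1479/1157 = -1301426/718497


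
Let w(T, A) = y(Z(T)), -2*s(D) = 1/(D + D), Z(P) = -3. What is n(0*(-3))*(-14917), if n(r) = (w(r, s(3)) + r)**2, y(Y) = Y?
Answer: -134253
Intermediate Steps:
s(D) = -1/(4*D) (s(D) = -1/(2*(D + D)) = -1/(2*D)/2 = -1/(4*D))
w(T, A) = -3
n(r) = (-3 + r)**2
n(0*(-3))*(-14917) = (-3 + 0*(-3))**2*(-14917) = (-3 + 0)**2*(-14917) = (-3)**2*(-14917) = 9*(-14917) = -134253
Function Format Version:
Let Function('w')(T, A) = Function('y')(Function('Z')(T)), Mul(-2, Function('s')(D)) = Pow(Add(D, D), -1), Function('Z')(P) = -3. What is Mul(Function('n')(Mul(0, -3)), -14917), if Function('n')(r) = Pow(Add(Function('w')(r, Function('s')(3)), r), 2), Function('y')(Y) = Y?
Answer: -134253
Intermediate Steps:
Function('s')(D) = Mul(Rational(-1, 4), Pow(D, -1)) (Function('s')(D) = Mul(Rational(-1, 2), Pow(Add(D, D), -1)) = Mul(Rational(-1, 2), Pow(Mul(2, D), -1)) = Mul(Rational(-1, 2), Mul(Rational(1, 2), Pow(D, -1))) = Mul(Rational(-1, 4), Pow(D, -1)))
Function('w')(T, A) = -3
Function('n')(r) = Pow(Add(-3, r), 2)
Mul(Function('n')(Mul(0, -3)), -14917) = Mul(Pow(Add(-3, Mul(0, -3)), 2), -14917) = Mul(Pow(Add(-3, 0), 2), -14917) = Mul(Pow(-3, 2), -14917) = Mul(9, -14917) = -134253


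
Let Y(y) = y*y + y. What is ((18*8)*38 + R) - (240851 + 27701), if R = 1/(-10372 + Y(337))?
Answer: -27237724719/103534 ≈ -2.6308e+5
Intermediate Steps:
Y(y) = y + y² (Y(y) = y² + y = y + y²)
R = 1/103534 (R = 1/(-10372 + 337*(1 + 337)) = 1/(-10372 + 337*338) = 1/(-10372 + 113906) = 1/103534 ≈ 9.6587e-6)
((18*8)*38 + R) - (240851 + 27701) = ((18*8)*38 + 1/103534) - (240851 + 27701) = (144*38 + 1/103534) - 1*268552 = (5472 + 1/103534) - 268552 = 566538049/103534 - 268552 = -27237724719/103534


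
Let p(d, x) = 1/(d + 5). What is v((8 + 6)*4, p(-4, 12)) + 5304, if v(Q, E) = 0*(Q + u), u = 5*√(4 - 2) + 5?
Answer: 5304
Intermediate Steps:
p(d, x) = 1/(5 + d)
u = 5 + 5*√2 (u = 5*√2 + 5 = 5 + 5*√2 ≈ 12.071)
v(Q, E) = 0 (v(Q, E) = 0*(Q + (5 + 5*√2)) = 0*(5 + Q + 5*√2) = 0)
v((8 + 6)*4, p(-4, 12)) + 5304 = 0 + 5304 = 5304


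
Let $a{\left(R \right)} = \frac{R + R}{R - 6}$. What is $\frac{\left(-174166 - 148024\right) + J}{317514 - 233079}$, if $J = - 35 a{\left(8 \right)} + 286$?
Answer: $- \frac{322184}{84435} \approx -3.8158$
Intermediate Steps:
$a{\left(R \right)} = \frac{2 R}{-6 + R}$
$J = 6$ ($J = - 35 \cdot 2 \cdot 8 \frac{1}{-6 + 8} + 286 = - 35 \cdot 2 \cdot 8 \cdot \frac{1}{2} + 286 = \left(-35\right) 8 + 286 = -280 + 286 = 6$)
$\frac{\left(-174166 - 148024\right) + J}{317514 - 233079} = \frac{\left(-174166 - 148024\right) + 6}{317514 - 233079} = \frac{-322190 + 6}{84435} = \left(-322184\right) \frac{1}{84435} = - \frac{322184}{84435}$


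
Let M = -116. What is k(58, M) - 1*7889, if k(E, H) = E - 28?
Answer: -7859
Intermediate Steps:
k(E, H) = -28 + E
k(58, M) - 1*7889 = (-28 + 58) - 1*7889 = 30 - 7889 = -7859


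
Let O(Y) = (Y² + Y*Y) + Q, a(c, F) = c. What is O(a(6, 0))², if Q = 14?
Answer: 7396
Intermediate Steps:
O(Y) = 14 + 2*Y² (O(Y) = (Y² + Y*Y) + 14 = (Y² + Y²) + 14 = 2*Y² + 14 = 14 + 2*Y²)
O(a(6, 0))² = (14 + 2*6²)² = (14 + 2*36)² = (14 + 72)² = 86² = 7396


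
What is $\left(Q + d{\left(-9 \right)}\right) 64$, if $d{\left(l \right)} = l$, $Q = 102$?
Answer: $5952$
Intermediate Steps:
$\left(Q + d{\left(-9 \right)}\right) 64 = \left(102 - 9\right) 64 = 93 \cdot 64 = 5952$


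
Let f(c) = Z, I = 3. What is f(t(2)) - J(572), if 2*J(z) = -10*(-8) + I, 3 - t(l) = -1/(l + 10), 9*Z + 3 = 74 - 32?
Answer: -223/6 ≈ -37.167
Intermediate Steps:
Z = 13/3 (Z = -1/3 + (74 - 32)/9 = -1/3 + (1/9)*42 = -1/3 + 14/3 = 13/3 ≈ 4.3333)
t(l) = 3 + 1/(10 + l) (t(l) = 3 - (-1)/(l + 10) = 3 - (-1)/(10 + l) = 3 + 1/(10 + l))
J(z) = 83/2 (J(z) = (-10*(-8) + 3)/2 = (80 + 3)/2 = (1/2)*83 = 83/2)
f(c) = 13/3
f(t(2)) - J(572) = 13/3 - 1*83/2 = 13/3 - 83/2 = -223/6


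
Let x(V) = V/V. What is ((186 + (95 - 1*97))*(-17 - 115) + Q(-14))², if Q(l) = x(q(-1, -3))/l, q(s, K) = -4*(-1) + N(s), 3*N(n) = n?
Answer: 115622441089/196 ≈ 5.8991e+8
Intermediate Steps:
N(n) = n/3
q(s, K) = 4 + s/3 (q(s, K) = -4*(-1) + s/3 = 4 + s/3)
x(V) = 1
Q(l) = 1/l
((186 + (95 - 1*97))*(-17 - 115) + Q(-14))² = ((186 + (95 - 1*97))*(-17 - 115) + 1/(-14))² = ((186 + (95 - 97))*(-132) - 1/14)² = ((186 - 2)*(-132) - 1/14)² = (184*(-132) - 1/14)² = (-24288 - 1/14)² = (-340033/14)² = 115622441089/196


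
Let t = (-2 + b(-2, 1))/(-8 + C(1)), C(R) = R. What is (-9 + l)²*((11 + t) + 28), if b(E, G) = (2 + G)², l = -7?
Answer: 9728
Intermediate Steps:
t = -1 (t = (-2 + (2 + 1)²)/(-8 + 1) = (-2 + 3²)/(-7) = (-2 + 9)*(-⅐) = 7*(-⅐) = -1)
(-9 + l)²*((11 + t) + 28) = (-9 - 7)²*((11 - 1) + 28) = (-16)²*(10 + 28) = 256*38 = 9728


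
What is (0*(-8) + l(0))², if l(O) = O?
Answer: 0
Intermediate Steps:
(0*(-8) + l(0))² = (0*(-8) + 0)² = (0 + 0)² = 0² = 0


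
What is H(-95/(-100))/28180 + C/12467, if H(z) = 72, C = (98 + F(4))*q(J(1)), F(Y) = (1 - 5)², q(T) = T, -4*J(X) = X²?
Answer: 47247/175660030 ≈ 0.00026897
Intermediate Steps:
J(X) = -X²/4
F(Y) = 16 (F(Y) = (-4)² = 16)
C = -57/2 (C = (98 + 16)*(-¼*1²) = 114*(-¼*1) = 114*(-¼) = -57/2 ≈ -28.500)
H(-95/(-100))/28180 + C/12467 = 72/28180 - 57/2/12467 = 72*(1/28180) - 57/2*1/12467 = 18/7045 - 57/24934 = 47247/175660030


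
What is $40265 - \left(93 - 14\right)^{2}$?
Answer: $34024$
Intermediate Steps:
$40265 - \left(93 - 14\right)^{2} = 40265 - 79^{2} = 40265 - 6241 = 34024$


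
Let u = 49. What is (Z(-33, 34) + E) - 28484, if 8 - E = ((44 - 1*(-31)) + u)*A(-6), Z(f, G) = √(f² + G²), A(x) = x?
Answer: -27732 + √2245 ≈ -27685.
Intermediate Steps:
Z(f, G) = √(G² + f²)
E = 752 (E = 8 - ((44 - 1*(-31)) + 49)*(-6) = 8 - ((44 + 31) + 49)*(-6) = 8 - (75 + 49)*(-6) = 8 - 124*(-6) = 8 - 1*(-744) = 8 + 744 = 752)
(Z(-33, 34) + E) - 28484 = (√(34² + (-33)²) + 752) - 28484 = (√(1156 + 1089) + 752) - 28484 = (√2245 + 752) - 28484 = (752 + √2245) - 28484 = -27732 + √2245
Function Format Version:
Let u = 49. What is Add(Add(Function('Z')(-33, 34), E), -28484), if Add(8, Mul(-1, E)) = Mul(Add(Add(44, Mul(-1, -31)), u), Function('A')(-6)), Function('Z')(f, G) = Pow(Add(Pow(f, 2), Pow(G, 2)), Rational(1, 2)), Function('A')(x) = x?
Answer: Add(-27732, Pow(2245, Rational(1, 2))) ≈ -27685.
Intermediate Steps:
Function('Z')(f, G) = Pow(Add(Pow(G, 2), Pow(f, 2)), Rational(1, 2))
E = 752 (E = Add(8, Mul(-1, Mul(Add(Add(44, Mul(-1, -31)), 49), -6))) = Add(8, Mul(-1, Mul(Add(Add(44, 31), 49), -6))) = Add(8, Mul(-1, Mul(Add(75, 49), -6))) = Add(8, Mul(-1, Mul(124, -6))) = Add(8, Mul(-1, -744)) = Add(8, 744) = 752)
Add(Add(Function('Z')(-33, 34), E), -28484) = Add(Add(Pow(Add(Pow(34, 2), Pow(-33, 2)), Rational(1, 2)), 752), -28484) = Add(Add(Pow(Add(1156, 1089), Rational(1, 2)), 752), -28484) = Add(Add(Pow(2245, Rational(1, 2)), 752), -28484) = Add(Add(752, Pow(2245, Rational(1, 2))), -28484) = Add(-27732, Pow(2245, Rational(1, 2)))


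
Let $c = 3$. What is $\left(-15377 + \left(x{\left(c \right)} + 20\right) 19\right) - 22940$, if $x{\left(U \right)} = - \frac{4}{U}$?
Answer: $- \frac{113887}{3} \approx -37962.0$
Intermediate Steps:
$\left(-15377 + \left(x{\left(c \right)} + 20\right) 19\right) - 22940 = \left(-15377 + \left(- \frac{4}{3} + 20\right) 19\right) - 22940 = \left(-15377 + \frac{56}{3} \cdot 19\right) - 22940 = \left(-15377 + \frac{1064}{3}\right) - 22940 = - \frac{45067}{3} - 22940 = - \frac{113887}{3}$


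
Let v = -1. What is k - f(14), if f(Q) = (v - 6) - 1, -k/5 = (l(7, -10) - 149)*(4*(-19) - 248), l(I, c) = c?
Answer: -257572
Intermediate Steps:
k = -257580 (k = -5*(-10 - 149)*(4*(-19) - 248) = -(-795)*(-76 - 248) = -(-795)*(-324) = -5*51516 = -257580)
f(Q) = -8 (f(Q) = (-1 - 6) - 1 = -7 - 1 = -8)
k - f(14) = -257580 - 1*(-8) = -257580 + 8 = -257572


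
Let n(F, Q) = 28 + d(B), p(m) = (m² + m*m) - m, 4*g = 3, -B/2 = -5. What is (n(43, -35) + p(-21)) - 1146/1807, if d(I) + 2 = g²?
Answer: 26857175/28912 ≈ 928.93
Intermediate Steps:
B = 10 (B = -2*(-5) = 10)
g = ¾ (g = (¼)*3 = ¾ ≈ 0.75000)
d(I) = -23/16 (d(I) = -2 + (¾)² = -2 + 9/16 = -23/16)
p(m) = -m + 2*m² (p(m) = (m² + m²) - m = 2*m² - m = -m + 2*m²)
n(F, Q) = 425/16 (n(F, Q) = 28 - 23/16 = 425/16)
(n(43, -35) + p(-21)) - 1146/1807 = (425/16 - 21*(-1 + 2*(-21))) - 1146/1807 = (425/16 - 21*(-1 - 42)) - 1146*1/1807 = (425/16 - 21*(-43)) - 1146/1807 = (425/16 + 903) - 1146/1807 = 14873/16 - 1146/1807 = 26857175/28912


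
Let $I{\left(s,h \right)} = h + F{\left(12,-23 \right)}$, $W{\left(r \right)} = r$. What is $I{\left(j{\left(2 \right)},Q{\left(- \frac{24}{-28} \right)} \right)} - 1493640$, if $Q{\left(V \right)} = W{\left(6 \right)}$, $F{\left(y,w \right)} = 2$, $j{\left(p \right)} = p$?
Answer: $-1493632$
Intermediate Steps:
$Q{\left(V \right)} = 6$
$I{\left(s,h \right)} = 2 + h$ ($I{\left(s,h \right)} = h + 2 = 2 + h$)
$I{\left(j{\left(2 \right)},Q{\left(- \frac{24}{-28} \right)} \right)} - 1493640 = \left(2 + 6\right) - 1493640 = 8 - 1493640 = -1493632$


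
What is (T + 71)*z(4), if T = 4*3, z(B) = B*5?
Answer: 1660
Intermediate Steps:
z(B) = 5*B
T = 12
(T + 71)*z(4) = (12 + 71)*(5*4) = 83*20 = 1660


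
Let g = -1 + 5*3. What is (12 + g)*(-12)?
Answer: -312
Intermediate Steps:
g = 14 (g = -1 + 15 = 14)
(12 + g)*(-12) = (12 + 14)*(-12) = 26*(-12) = -312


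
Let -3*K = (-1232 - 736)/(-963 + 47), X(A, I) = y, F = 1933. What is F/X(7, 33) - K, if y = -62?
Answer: -432489/14198 ≈ -30.461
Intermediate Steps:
X(A, I) = -62
K = -164/229 (K = -(-1232 - 736)/(3*(-963 + 47)) = -(-656)/(-916) = -(-656)*(-1)/916 = -⅓*492/229 = -164/229 ≈ -0.71616)
F/X(7, 33) - K = 1933/(-62) - 1*(-164/229) = 1933*(-1/62) + 164/229 = -1933/62 + 164/229 = -432489/14198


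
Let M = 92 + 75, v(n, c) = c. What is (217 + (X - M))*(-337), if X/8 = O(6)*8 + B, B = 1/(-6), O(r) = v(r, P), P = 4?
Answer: -308018/3 ≈ -1.0267e+5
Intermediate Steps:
O(r) = 4
B = -1/6 ≈ -0.16667
M = 167
X = 764/3 (X = 8*(4*8 - 1/6) = 8*(32 - 1/6) = 8*(191/6) = 764/3 ≈ 254.67)
(217 + (X - M))*(-337) = (217 + (764/3 - 1*167))*(-337) = (217 + (764/3 - 167))*(-337) = (217 + 263/3)*(-337) = (914/3)*(-337) = -308018/3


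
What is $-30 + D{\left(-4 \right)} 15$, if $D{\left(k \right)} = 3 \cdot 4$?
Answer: $150$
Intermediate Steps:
$D{\left(k \right)} = 12$
$-30 + D{\left(-4 \right)} 15 = -30 + 12 \cdot 15 = -30 + 180 = 150$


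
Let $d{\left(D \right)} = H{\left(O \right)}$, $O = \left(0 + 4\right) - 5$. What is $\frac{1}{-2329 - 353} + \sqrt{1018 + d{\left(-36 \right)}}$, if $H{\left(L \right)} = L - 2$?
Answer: $- \frac{1}{2682} + \sqrt{1015} \approx 31.859$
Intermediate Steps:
$O = -1$ ($O = 4 - 5 = -1$)
$H{\left(L \right)} = -2 + L$
$d{\left(D \right)} = -3$ ($d{\left(D \right)} = -2 - 1 = -3$)
$\frac{1}{-2329 - 353} + \sqrt{1018 + d{\left(-36 \right)}} = \frac{1}{-2329 - 353} + \sqrt{1018 - 3} = \frac{1}{-2682} + \sqrt{1015} = - \frac{1}{2682} + \sqrt{1015}$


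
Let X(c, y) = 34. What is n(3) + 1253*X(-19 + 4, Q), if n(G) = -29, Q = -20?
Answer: 42573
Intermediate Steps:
n(3) + 1253*X(-19 + 4, Q) = -29 + 1253*34 = -29 + 42602 = 42573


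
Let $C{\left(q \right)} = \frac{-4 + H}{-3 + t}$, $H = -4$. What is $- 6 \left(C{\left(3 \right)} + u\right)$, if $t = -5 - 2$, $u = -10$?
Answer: $\frac{276}{5} \approx 55.2$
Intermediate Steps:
$t = -7$
$C{\left(q \right)} = \frac{4}{5}$ ($C{\left(q \right)} = \frac{-4 - 4}{-3 - 7} = - \frac{8}{-10} = \left(-8\right) \left(- \frac{1}{10}\right) = \frac{4}{5}$)
$- 6 \left(C{\left(3 \right)} + u\right) = - 6 \left(\frac{4}{5} - 10\right) = \left(-6\right) \left(- \frac{46}{5}\right) = \frac{276}{5}$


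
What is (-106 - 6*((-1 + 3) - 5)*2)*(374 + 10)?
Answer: -26880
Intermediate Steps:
(-106 - 6*((-1 + 3) - 5)*2)*(374 + 10) = (-106 - 6*(2 - 5)*2)*384 = (-106 - 6*(-3)*2)*384 = (-106 + 18*2)*384 = (-106 + 36)*384 = -70*384 = -26880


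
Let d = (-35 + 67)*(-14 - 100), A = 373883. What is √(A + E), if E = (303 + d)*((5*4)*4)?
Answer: √106283 ≈ 326.01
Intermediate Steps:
d = -3648 (d = 32*(-114) = -3648)
E = -267600 (E = (303 - 3648)*((5*4)*4) = -66900*4 = -3345*80 = -267600)
√(A + E) = √(373883 - 267600) = √106283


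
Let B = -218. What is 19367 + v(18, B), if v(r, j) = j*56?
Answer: 7159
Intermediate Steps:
v(r, j) = 56*j
19367 + v(18, B) = 19367 + 56*(-218) = 19367 - 12208 = 7159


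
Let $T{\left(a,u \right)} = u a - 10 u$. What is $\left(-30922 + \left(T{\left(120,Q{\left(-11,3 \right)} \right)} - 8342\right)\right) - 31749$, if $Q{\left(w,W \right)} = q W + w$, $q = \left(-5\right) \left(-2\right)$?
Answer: $-68923$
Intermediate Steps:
$q = 10$
$Q{\left(w,W \right)} = w + 10 W$ ($Q{\left(w,W \right)} = 10 W + w = w + 10 W$)
$T{\left(a,u \right)} = - 10 u + a u$ ($T{\left(a,u \right)} = a u - 10 u = - 10 u + a u$)
$\left(-30922 + \left(T{\left(120,Q{\left(-11,3 \right)} \right)} - 8342\right)\right) - 31749 = \left(-30922 - \left(8342 - \left(-11 + 10 \cdot 3\right) \left(-10 + 120\right)\right)\right) - 31749 = \left(-30922 - \left(8342 - \left(-11 + 30\right) 110\right)\right) - 31749 = \left(-30922 + \left(19 \cdot 110 - 8342\right)\right) - 31749 = \left(-30922 + \left(2090 - 8342\right)\right) - 31749 = \left(-30922 - 6252\right) - 31749 = -37174 - 31749 = -68923$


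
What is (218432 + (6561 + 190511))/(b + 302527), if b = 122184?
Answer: 415504/424711 ≈ 0.97832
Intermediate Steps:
(218432 + (6561 + 190511))/(b + 302527) = (218432 + (6561 + 190511))/(122184 + 302527) = (218432 + 197072)/424711 = 415504*(1/424711) = 415504/424711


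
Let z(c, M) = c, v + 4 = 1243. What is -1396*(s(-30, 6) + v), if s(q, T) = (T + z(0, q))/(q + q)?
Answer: -8647522/5 ≈ -1.7295e+6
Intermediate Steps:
v = 1239 (v = -4 + 1243 = 1239)
s(q, T) = T/(2*q) (s(q, T) = (T + 0)/(q + q) = T/((2*q)) = T*(1/(2*q)) = T/(2*q))
-1396*(s(-30, 6) + v) = -1396*((½)*6/(-30) + 1239) = -1396*((½)*6*(-1/30) + 1239) = -1396*(-⅒ + 1239) = -1396*12389/10 = -8647522/5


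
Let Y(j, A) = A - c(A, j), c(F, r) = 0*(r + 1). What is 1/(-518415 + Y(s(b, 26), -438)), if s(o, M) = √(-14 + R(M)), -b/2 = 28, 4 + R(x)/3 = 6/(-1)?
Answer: -1/518853 ≈ -1.9273e-6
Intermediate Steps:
R(x) = -30 (R(x) = -12 + 3*(6/(-1)) = -12 + 3*(6*(-1)) = -12 + 3*(-6) = -12 - 18 = -30)
b = -56 (b = -2*28 = -56)
s(o, M) = 2*I*√11 (s(o, M) = √(-14 - 30) = √(-44) = 2*I*√11)
c(F, r) = 0 (c(F, r) = 0*(1 + r) = 0)
Y(j, A) = A (Y(j, A) = A - 1*0 = A + 0 = A)
1/(-518415 + Y(s(b, 26), -438)) = 1/(-518415 - 438) = 1/(-518853) = -1/518853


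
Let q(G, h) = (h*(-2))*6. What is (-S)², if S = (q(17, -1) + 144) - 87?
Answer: 4761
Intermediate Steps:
q(G, h) = -12*h (q(G, h) = -2*h*6 = -12*h)
S = 69 (S = (-12*(-1) + 144) - 87 = (12 + 144) - 87 = 156 - 87 = 69)
(-S)² = (-1*69)² = (-69)² = 4761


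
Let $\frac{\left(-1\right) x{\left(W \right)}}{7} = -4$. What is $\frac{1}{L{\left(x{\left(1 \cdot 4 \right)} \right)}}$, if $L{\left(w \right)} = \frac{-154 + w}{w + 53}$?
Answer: $- \frac{9}{14} \approx -0.64286$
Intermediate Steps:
$x{\left(W \right)} = 28$ ($x{\left(W \right)} = \left(-7\right) \left(-4\right) = 28$)
$L{\left(w \right)} = \frac{-154 + w}{53 + w}$
$\frac{1}{L{\left(x{\left(1 \cdot 4 \right)} \right)}} = \frac{1}{\frac{1}{53 + 28} \left(-154 + 28\right)} = \frac{1}{\frac{1}{81} \left(-126\right)} = \frac{1}{- \frac{14}{9}} = - \frac{9}{14}$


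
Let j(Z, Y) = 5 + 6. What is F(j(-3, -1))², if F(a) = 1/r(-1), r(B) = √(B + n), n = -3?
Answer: -¼ ≈ -0.25000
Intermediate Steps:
j(Z, Y) = 11
r(B) = √(-3 + B) (r(B) = √(B - 3) = √(-3 + B))
F(a) = -I/2 (F(a) = 1/(√(-3 - 1)) = 1/(√(-4)) = 1/(2*I) = -I/2)
F(j(-3, -1))² = (-I/2)² = -¼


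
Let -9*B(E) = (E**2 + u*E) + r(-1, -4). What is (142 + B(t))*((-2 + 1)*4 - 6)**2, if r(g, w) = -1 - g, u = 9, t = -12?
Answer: 13800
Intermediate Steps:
B(E) = -E - E**2/9 (B(E) = -((E**2 + 9*E) + (-1 - 1*(-1)))/9 = -((E**2 + 9*E) + (-1 + 1))/9 = -((E**2 + 9*E) + 0)/9 = -(E**2 + 9*E)/9 = -E - E**2/9)
(142 + B(t))*((-2 + 1)*4 - 6)**2 = (142 + (1/9)*(-12)*(-9 - 1*(-12)))*((-2 + 1)*4 - 6)**2 = (142 + (1/9)*(-12)*(-9 + 12))*(-1*4 - 6)**2 = (142 + (1/9)*(-12)*3)*(-4 - 6)**2 = (142 - 4)*(-10)**2 = 138*100 = 13800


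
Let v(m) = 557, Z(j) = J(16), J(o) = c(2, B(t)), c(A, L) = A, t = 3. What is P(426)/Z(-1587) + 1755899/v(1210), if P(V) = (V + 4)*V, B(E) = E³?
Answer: 52771529/557 ≈ 94742.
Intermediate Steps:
J(o) = 2
Z(j) = 2
P(V) = V*(4 + V) (P(V) = (4 + V)*V = V*(4 + V))
P(426)/Z(-1587) + 1755899/v(1210) = (426*(4 + 426))/2 + 1755899/557 = (426*430)*(½) + 1755899*(1/557) = 183180*(½) + 1755899/557 = 91590 + 1755899/557 = 52771529/557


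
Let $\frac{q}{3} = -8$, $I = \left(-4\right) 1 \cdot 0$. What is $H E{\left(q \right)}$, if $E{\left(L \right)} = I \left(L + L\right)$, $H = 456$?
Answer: $0$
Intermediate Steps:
$I = 0$ ($I = \left(-4\right) 0 = 0$)
$q = -24$ ($q = 3 \left(-8\right) = -24$)
$E{\left(L \right)} = 0$ ($E{\left(L \right)} = 0 \left(L + L\right) = 0 \cdot 2 L = 0$)
$H E{\left(q \right)} = 456 \cdot 0 = 0$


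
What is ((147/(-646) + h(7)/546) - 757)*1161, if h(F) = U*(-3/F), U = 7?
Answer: -25840784511/29393 ≈ -8.7915e+5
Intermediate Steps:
h(F) = -21/F (h(F) = 7*(-3/F) = -21/F)
((147/(-646) + h(7)/546) - 757)*1161 = ((147/(-646) - 21/7/546) - 757)*1161 = ((147*(-1/646) - 21*1/7*(1/546)) - 757)*1161 = ((-147/646 - 3*1/546) - 757)*1161 = ((-147/646 - 1/182) - 757)*1161 = (-6850/29393 - 757)*1161 = -22257351/29393*1161 = -25840784511/29393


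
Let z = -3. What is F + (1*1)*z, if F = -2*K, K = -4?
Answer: 5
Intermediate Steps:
F = 8 (F = -2*(-4) = 8)
F + (1*1)*z = 8 + (1*1)*(-3) = 8 + 1*(-3) = 8 - 3 = 5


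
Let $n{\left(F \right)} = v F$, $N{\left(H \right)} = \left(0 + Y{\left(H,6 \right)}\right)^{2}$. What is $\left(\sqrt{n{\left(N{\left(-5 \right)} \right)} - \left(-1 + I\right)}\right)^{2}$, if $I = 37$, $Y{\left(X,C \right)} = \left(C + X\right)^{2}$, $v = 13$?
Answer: $-23$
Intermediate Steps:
$N{\left(H \right)} = \left(6 + H\right)^{4}$ ($N{\left(H \right)} = \left(0 + \left(6 + H\right)^{2}\right)^{2} = \left(\left(6 + H\right)^{2}\right)^{2} = \left(6 + H\right)^{4}$)
$n{\left(F \right)} = 13 F$
$\left(\sqrt{n{\left(N{\left(-5 \right)} \right)} - \left(-1 + I\right)}\right)^{2} = \left(\sqrt{13 \left(6 - 5\right)^{4} + \left(1 - 37\right)}\right)^{2} = \left(\sqrt{13 \cdot 1^{4} + \left(1 - 37\right)}\right)^{2} = \left(\sqrt{13 \cdot 1 - 36}\right)^{2} = \left(\sqrt{13 - 36}\right)^{2} = \left(\sqrt{-23}\right)^{2} = \left(i \sqrt{23}\right)^{2} = -23$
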